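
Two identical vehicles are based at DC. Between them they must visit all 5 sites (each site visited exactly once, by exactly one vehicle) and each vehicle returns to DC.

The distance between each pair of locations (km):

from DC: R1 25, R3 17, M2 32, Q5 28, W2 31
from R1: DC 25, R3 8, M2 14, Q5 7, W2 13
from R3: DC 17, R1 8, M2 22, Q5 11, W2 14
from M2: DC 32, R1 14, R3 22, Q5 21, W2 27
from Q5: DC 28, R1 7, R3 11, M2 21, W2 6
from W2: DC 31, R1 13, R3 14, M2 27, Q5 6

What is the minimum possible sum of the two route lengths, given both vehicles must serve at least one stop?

124 km — the smallest possible combined total.

Try each way of splitting the stops between the two vehicles (each non-empty) and, for each split, find the best tour for each vehicle:
  {R1} + {R3, M2, Q5, W2}: 50 + 90 = 140
  {R3} + {R1, M2, Q5, W2}: 34 + 90 = 124
  {R1, R3} + {M2, Q5, W2}: 50 + 90 = 140
  {M2} + {R1, R3, Q5, W2}: 64 + 69 = 133
  {R1, M2} + {R3, Q5, W2}: 71 + 65 = 136
  {R3, M2} + {R1, Q5, W2}: 71 + 69 = 140
  … (15 splits in total)
Best: vehicle 1 DC → R3 → DC = 34; vehicle 2 DC → M2 → R1 → Q5 → W2 → DC = 90; combined 124.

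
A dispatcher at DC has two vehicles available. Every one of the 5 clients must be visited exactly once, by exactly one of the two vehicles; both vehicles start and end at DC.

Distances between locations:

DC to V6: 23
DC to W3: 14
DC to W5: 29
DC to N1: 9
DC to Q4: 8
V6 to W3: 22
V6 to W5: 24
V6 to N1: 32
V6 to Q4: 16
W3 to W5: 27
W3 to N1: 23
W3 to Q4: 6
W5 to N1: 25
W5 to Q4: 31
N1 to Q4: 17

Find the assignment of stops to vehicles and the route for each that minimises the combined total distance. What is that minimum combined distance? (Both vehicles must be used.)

Minimum combined distance: 106.

Check every non-empty split of the stops between the two vehicles; for each half take its own optimal tour:
  {V6} + {W3, W5, N1, Q4}: 46 + 75 = 121
  {W3} + {V6, W5, N1, Q4}: 28 + 82 = 110
  {V6, W3} + {W5, N1, Q4}: 59 + 73 = 132
  {W5} + {V6, W3, N1, Q4}: 58 + 77 = 135
  {V6, W5} + {W3, N1, Q4}: 76 + 46 = 122
  {W3, W5} + {V6, N1, Q4}: 70 + 65 = 135
  … (15 splits in total)
  {N1} + {V6, W3, W5, Q4}: 18 + 88 = 106  ← best
Best: vehicle 1 DC → N1 → DC = 18; vehicle 2 DC → V6 → W5 → W3 → Q4 → DC = 88; combined 106.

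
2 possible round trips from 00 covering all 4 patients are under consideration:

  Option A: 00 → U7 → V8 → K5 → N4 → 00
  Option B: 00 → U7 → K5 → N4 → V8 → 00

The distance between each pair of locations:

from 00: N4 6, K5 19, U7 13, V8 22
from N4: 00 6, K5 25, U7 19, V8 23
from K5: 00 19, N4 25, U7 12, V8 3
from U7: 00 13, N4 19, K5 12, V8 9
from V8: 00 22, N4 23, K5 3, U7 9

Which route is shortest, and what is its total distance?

Option A: 13 + 9 + 3 + 25 + 6 = 56
Option B: 13 + 12 + 25 + 23 + 22 = 95

56 — Option A is the shortest.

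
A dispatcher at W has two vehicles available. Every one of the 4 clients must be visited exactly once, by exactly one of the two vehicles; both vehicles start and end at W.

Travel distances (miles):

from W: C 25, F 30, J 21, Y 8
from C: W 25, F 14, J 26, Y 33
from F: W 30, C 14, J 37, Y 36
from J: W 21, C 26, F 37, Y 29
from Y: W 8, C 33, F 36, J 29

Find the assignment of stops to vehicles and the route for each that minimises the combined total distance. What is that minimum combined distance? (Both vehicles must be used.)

107 miles — the smallest possible combined total.

Try each way of splitting the stops between the two vehicles (each non-empty) and, for each split, find the best tour for each vehicle:
  {C} + {F, J, Y}: 50 + 102 = 152
  {F} + {C, J, Y}: 60 + 88 = 148
  {C, F} + {J, Y}: 69 + 58 = 127
  {J} + {C, F, Y}: 42 + 83 = 125
  {C, J} + {F, Y}: 72 + 74 = 146
  {F, J} + {C, Y}: 88 + 66 = 154
  … (7 splits in total)
  {C, F, J} + {Y}: 91 + 16 = 107  ← best
Best: vehicle 1 W → F → C → J → W = 91; vehicle 2 W → Y → W = 16; combined 107.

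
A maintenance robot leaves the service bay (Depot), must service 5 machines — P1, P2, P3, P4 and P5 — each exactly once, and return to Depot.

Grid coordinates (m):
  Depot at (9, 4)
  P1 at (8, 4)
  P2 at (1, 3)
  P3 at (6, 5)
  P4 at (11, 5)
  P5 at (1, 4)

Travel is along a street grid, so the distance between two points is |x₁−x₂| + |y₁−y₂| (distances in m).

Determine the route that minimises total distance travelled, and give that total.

Minimum total distance: 24 m.

There are 60 distinct closed tours to check (reversals are equivalent).
Depot→P1→P2→P3→P4→P5→Depot: 1+8+7+5+11+8 = 40
Depot→P1→P2→P3→P5→P4→Depot: 1+8+7+6+11+3 = 36
Depot→P1→P2→P4→P3→P5→Depot: 1+8+12+5+6+8 = 40
Depot→P1→P2→P4→P5→P3→Depot: 1+8+12+11+6+4 = 42
Depot→P1→P2→P5→P3→P4→Depot: 1+8+1+6+5+3 = 24
Depot→P1→P2→P5→P4→P3→Depot: 1+8+1+11+5+4 = 30
Depot→P1→P3→P2→P4→P5→Depot: 1+3+7+12+11+8 = 42
Depot→P1→P3→P2→P5→P4→Depot: 1+3+7+1+11+3 = 26
Depot→P1→P3→P4→P2→P5→Depot: 1+3+5+12+1+8 = 30
Depot→P1→P3→P4→P5→P2→Depot: 1+3+5+11+1+9 = 30
Depot→P1→P3→P5→P2→P4→Depot: 1+3+6+1+12+3 = 26
Depot→P1→P3→P5→P4→P2→Depot: 1+3+6+11+12+9 = 42
Depot→P1→P4→P2→P3→P5→Depot: 1+4+12+7+6+8 = 38
Depot→P1→P4→P2→P5→P3→Depot: 1+4+12+1+6+4 = 28
… (46 more)
The minimum is 24.
One optimal route: Depot → P1 → P2 → P5 → P3 → P4 → Depot (or its reverse).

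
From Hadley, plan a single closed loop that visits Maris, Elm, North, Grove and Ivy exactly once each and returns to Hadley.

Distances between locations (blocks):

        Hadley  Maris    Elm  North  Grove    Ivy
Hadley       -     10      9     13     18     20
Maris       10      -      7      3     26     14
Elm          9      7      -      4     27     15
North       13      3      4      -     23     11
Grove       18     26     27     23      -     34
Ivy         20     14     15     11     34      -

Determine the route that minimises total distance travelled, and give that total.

Minimum total distance: 82 blocks.

Hadley - Maris - Elm - North - Grove - Ivy - Hadley: 10+7+4+23+34+20 = 98
Hadley - Maris - Elm - North - Ivy - Grove - Hadley: 10+7+4+11+34+18 = 84
Hadley - Maris - Elm - Grove - North - Ivy - Hadley: 10+7+27+23+11+20 = 98
Hadley - Maris - Elm - Grove - Ivy - North - Hadley: 10+7+27+34+11+13 = 102
Hadley - Maris - Elm - Ivy - North - Grove - Hadley: 10+7+15+11+23+18 = 84
Hadley - Maris - Elm - Ivy - Grove - North - Hadley: 10+7+15+34+23+13 = 102
Hadley - Maris - North - Elm - Grove - Ivy - Hadley: 10+3+4+27+34+20 = 98
Hadley - Maris - North - Elm - Ivy - Grove - Hadley: 10+3+4+15+34+18 = 84
Hadley - Maris - North - Grove - Elm - Ivy - Hadley: 10+3+23+27+15+20 = 98
Hadley - Maris - North - Grove - Ivy - Elm - Hadley: 10+3+23+34+15+9 = 94
Hadley - Maris - North - Ivy - Elm - Grove - Hadley: 10+3+11+15+27+18 = 84
Hadley - Maris - North - Ivy - Grove - Elm - Hadley: 10+3+11+34+27+9 = 94
Hadley - Maris - Grove - Elm - North - Ivy - Hadley: 10+26+27+4+11+20 = 98
Hadley - Maris - Grove - Elm - Ivy - North - Hadley: 10+26+27+15+11+13 = 102
… (46 more)
Hadley - Elm - Maris - North - Ivy - Grove - Hadley: 9+7+3+11+34+18 = 82  ← best
The minimum is 82.
One optimal route: Hadley → Elm → Maris → North → Ivy → Grove → Hadley (or its reverse).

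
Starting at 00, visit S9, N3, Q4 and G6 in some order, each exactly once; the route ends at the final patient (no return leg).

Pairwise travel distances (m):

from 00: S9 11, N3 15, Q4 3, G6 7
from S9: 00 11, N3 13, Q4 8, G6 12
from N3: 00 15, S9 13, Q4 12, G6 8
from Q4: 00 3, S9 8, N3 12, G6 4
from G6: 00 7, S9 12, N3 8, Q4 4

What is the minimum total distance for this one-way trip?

There are 4! = 24 possible orderings.
00 → S9 → N3 → Q4 → G6: 11+13+12+4 = 40
00 → S9 → N3 → G6 → Q4: 11+13+8+4 = 36
00 → S9 → Q4 → N3 → G6: 11+8+12+8 = 39
00 → S9 → Q4 → G6 → N3: 11+8+4+8 = 31
00 → S9 → G6 → N3 → Q4: 11+12+8+12 = 43
00 → S9 → G6 → Q4 → N3: 11+12+4+12 = 39
00 → N3 → S9 → Q4 → G6: 15+13+8+4 = 40
00 → N3 → S9 → G6 → Q4: 15+13+12+4 = 44
00 → N3 → Q4 → S9 → G6: 15+12+8+12 = 47
00 → N3 → Q4 → G6 → S9: 15+12+4+12 = 43
00 → N3 → G6 → S9 → Q4: 15+8+12+8 = 43
00 → N3 → G6 → Q4 → S9: 15+8+4+8 = 35
00 → Q4 → S9 → N3 → G6: 3+8+13+8 = 32
00 → Q4 → S9 → G6 → N3: 3+8+12+8 = 31
… (10 more)
00 → Q4 → G6 → N3 → S9: 3+4+8+13 = 28  ← best
The minimum is 28.
One shortest path: 00 → Q4 → G6 → N3 → S9.

28 m — the minimum one-way total.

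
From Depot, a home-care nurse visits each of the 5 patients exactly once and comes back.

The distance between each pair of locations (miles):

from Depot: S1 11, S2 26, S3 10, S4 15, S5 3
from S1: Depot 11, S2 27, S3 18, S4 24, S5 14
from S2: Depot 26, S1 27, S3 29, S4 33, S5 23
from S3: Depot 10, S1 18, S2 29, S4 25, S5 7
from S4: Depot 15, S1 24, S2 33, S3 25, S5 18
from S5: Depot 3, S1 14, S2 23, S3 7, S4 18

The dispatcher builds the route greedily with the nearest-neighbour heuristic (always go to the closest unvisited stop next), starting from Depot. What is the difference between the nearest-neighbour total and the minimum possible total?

From Depot: S5=3, S3=10, S1=11, S4=15, S2=26 → choose S5 (3).
From S5: S3=7, S1=14, S4=18, S2=23 → choose S3 (7).
From S3: S1=18, S4=25, S2=29 → choose S1 (18).
From S1: S4=24, S2=27 → choose S4 (24).
From S4: S2=33 → choose S2 (33).
NN route Depot → S5 → S3 → S1 → S4 → S2 → Depot costs 111.
Optimal: Depot → S4 → S2 → S1 → S3 → S5 → Depot costs 103 (by enumerating all 60 distinct tours).
Excess = 111 − 103 = 8.

The nearest-neighbour route is 8 miles longer than optimal.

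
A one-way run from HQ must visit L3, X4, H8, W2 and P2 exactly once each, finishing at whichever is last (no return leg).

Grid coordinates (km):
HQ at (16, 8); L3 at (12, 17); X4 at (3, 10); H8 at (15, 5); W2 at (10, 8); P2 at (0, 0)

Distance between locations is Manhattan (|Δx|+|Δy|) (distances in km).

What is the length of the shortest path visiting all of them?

There are 5! = 120 possible orderings.
HQ→L3→X4→H8→W2→P2: 13+16+17+8+18 = 72
HQ→L3→X4→H8→P2→W2: 13+16+17+20+18 = 84
HQ→L3→X4→W2→H8→P2: 13+16+9+8+20 = 66
HQ→L3→X4→W2→P2→H8: 13+16+9+18+20 = 76
HQ→L3→X4→P2→H8→W2: 13+16+13+20+8 = 70
HQ→L3→X4→P2→W2→H8: 13+16+13+18+8 = 68
HQ→L3→H8→X4→W2→P2: 13+15+17+9+18 = 72
HQ→L3→H8→X4→P2→W2: 13+15+17+13+18 = 76
HQ→L3→H8→W2→X4→P2: 13+15+8+9+13 = 58
HQ→L3→H8→W2→P2→X4: 13+15+8+18+13 = 67
HQ→L3→H8→P2→X4→W2: 13+15+20+13+9 = 70
HQ→L3→H8→P2→W2→X4: 13+15+20+18+9 = 75
HQ→L3→W2→X4→H8→P2: 13+11+9+17+20 = 70
HQ→L3→W2→X4→P2→H8: 13+11+9+13+20 = 66
… (106 more)
HQ→H8→L3→W2→X4→P2: 4+15+11+9+13 = 52  ← best
The minimum is 52.
One shortest path: HQ → H8 → L3 → W2 → X4 → P2.

52 km — the minimum one-way total.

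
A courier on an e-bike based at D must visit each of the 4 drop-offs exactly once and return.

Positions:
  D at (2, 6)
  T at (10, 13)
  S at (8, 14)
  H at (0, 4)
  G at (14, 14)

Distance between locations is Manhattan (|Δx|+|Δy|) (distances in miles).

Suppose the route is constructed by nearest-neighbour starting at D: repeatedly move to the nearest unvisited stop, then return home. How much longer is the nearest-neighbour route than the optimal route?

The nearest-neighbour route is 2 miles longer than optimal.

From D: H=4, S=14, T=15, G=20 → choose H (4).
From H: S=18, T=19, G=24 → choose S (18).
From S: T=3, G=6 → choose T (3).
From T: G=5 → choose G (5).
NN route D → H → S → T → G → D costs 50.
Optimal: D → T → G → S → H → D costs 48 (by enumerating all 12 distinct tours).
Excess = 50 − 48 = 2.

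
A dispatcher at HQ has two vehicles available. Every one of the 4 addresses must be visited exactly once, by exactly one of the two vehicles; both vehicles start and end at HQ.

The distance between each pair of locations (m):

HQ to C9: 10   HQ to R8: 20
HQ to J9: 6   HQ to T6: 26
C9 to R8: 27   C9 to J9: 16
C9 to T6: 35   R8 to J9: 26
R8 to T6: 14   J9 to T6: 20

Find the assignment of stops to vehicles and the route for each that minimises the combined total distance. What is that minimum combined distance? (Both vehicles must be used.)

80 m — the smallest possible combined total.

Try each way of splitting the stops between the two vehicles (each non-empty) and, for each split, find the best tour for each vehicle:
  {C9} + {R8, J9, T6}: 20 + 60 = 80
  {R8} + {C9, J9, T6}: 40 + 71 = 111
  {C9, R8} + {J9, T6}: 57 + 52 = 109
  {J9} + {C9, R8, T6}: 12 + 77 = 89
  {C9, J9} + {R8, T6}: 32 + 60 = 92
  {R8, J9} + {C9, T6}: 52 + 71 = 123
  … (7 splits in total)
Best: vehicle 1 HQ → C9 → HQ = 20; vehicle 2 HQ → R8 → T6 → J9 → HQ = 60; combined 80.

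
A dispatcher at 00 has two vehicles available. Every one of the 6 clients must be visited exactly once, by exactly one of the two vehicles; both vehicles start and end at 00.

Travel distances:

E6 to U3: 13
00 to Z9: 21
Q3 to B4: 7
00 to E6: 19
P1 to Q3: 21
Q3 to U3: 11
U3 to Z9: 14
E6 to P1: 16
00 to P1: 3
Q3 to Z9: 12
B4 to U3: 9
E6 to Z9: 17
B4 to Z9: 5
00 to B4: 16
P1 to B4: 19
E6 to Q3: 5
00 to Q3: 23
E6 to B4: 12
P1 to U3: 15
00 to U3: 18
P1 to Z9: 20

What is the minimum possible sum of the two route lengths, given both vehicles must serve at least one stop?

Check every non-empty split of the stops between the two vehicles; for each half take its own optimal tour:
  {E6} + {P1, Q3, B4, U3, Z9}: 38 + 62 = 100
  {P1} + {E6, Q3, B4, U3, Z9}: 6 + 68 = 74
  {E6, P1} + {Q3, B4, U3, Z9}: 38 + 62 = 100
  {Q3} + {E6, P1, B4, U3, Z9}: 46 + 67 = 113
  {E6, Q3} + {P1, B4, U3, Z9}: 47 + 53 = 100
  {P1, Q3} + {E6, B4, U3, Z9}: 47 + 67 = 114
  … (31 splits in total)
Best: vehicle 1 00 → P1 → 00 = 6; vehicle 2 00 → E6 → Q3 → B4 → Z9 → U3 → 00 = 68; combined 74.

Minimum combined distance: 74.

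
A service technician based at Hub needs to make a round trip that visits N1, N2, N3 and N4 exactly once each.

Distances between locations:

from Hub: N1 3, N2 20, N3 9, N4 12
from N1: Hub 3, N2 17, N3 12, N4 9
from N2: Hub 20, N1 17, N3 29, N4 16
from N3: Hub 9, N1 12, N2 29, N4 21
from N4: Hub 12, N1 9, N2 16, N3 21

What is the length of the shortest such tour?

With 4 stops there are 4!/2 = 12 distinct round trips (a route and its reverse cost the same).
Hub → N1 → N2 → N3 → N4 → Hub: 3+17+29+21+12 = 82
Hub → N1 → N2 → N4 → N3 → Hub: 3+17+16+21+9 = 66
Hub → N1 → N3 → N2 → N4 → Hub: 3+12+29+16+12 = 72
Hub → N1 → N3 → N4 → N2 → Hub: 3+12+21+16+20 = 72
Hub → N1 → N4 → N2 → N3 → Hub: 3+9+16+29+9 = 66
Hub → N1 → N4 → N3 → N2 → Hub: 3+9+21+29+20 = 82
Hub → N2 → N1 → N3 → N4 → Hub: 20+17+12+21+12 = 82
Hub → N2 → N1 → N4 → N3 → Hub: 20+17+9+21+9 = 76
Hub → N2 → N3 → N1 → N4 → Hub: 20+29+12+9+12 = 82
Hub → N2 → N4 → N1 → N3 → Hub: 20+16+9+12+9 = 66
Hub → N3 → N1 → N2 → N4 → Hub: 9+12+17+16+12 = 66
Hub → N3 → N2 → N1 → N4 → Hub: 9+29+17+9+12 = 76
The minimum is 66.
One optimal route: Hub → N1 → N2 → N4 → N3 → Hub (or its reverse).

Shortest round trip = 66.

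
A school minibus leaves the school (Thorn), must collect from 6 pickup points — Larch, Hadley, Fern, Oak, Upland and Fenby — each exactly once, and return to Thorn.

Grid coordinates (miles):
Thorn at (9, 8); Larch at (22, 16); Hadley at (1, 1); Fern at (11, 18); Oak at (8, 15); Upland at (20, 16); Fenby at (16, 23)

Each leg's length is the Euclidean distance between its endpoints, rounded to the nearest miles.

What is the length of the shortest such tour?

Shortest round trip = 63 miles.

With 6 stops there are 6!/2 = 360 distinct round trips (a route and its reverse cost the same).
Thorn-Larch-Hadley-Fern-Oak-Upland-Fenby-Thorn: 15+26+20+4+12+8+17 = 102
Thorn-Larch-Hadley-Fern-Oak-Fenby-Upland-Thorn: 15+26+20+4+11+8+14 = 98
Thorn-Larch-Hadley-Fern-Upland-Oak-Fenby-Thorn: 15+26+20+9+12+11+17 = 110
Thorn-Larch-Hadley-Fern-Upland-Fenby-Oak-Thorn: 15+26+20+9+8+11+7 = 96
Thorn-Larch-Hadley-Fern-Fenby-Oak-Upland-Thorn: 15+26+20+7+11+12+14 = 105
Thorn-Larch-Hadley-Fern-Fenby-Upland-Oak-Thorn: 15+26+20+7+8+12+7 = 95
Thorn-Larch-Hadley-Oak-Fern-Upland-Fenby-Thorn: 15+26+16+4+9+8+17 = 95
Thorn-Larch-Hadley-Oak-Fern-Fenby-Upland-Thorn: 15+26+16+4+7+8+14 = 90
… (352 more)
Thorn-Larch-Upland-Fenby-Fern-Oak-Hadley-Thorn: 15+2+8+7+4+16+11 = 63  ← best
The minimum is 63.
One optimal route: Thorn → Larch → Upland → Fenby → Fern → Oak → Hadley → Thorn (or its reverse).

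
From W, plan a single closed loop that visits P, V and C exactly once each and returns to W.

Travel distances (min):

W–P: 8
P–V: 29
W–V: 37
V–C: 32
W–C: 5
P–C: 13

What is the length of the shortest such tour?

Shortest round trip = 74 min.

W→P→V→C→W: 8+29+32+5 = 74
W→P→C→V→W: 8+13+32+37 = 90
W→V→P→C→W: 37+29+13+5 = 84
The minimum is 74.
One optimal route: W → P → V → C → W (or its reverse).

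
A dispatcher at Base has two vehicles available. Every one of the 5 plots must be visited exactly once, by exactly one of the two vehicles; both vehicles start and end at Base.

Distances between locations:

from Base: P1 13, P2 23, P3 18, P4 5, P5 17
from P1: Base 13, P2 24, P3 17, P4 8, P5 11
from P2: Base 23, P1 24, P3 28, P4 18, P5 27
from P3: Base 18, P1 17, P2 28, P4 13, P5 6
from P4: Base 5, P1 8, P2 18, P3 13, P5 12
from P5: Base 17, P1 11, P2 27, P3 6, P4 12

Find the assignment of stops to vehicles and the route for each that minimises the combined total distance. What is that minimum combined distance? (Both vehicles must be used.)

Try each way of splitting the stops between the two vehicles (each non-empty) and, for each split, find the best tour for each vehicle:
  {P1} + {P2, P3, P4, P5}: 26 + 74 = 100
  {P2} + {P1, P3, P4, P5}: 46 + 48 = 94
  {P1, P2} + {P3, P4, P5}: 60 + 41 = 101
  {P3} + {P1, P2, P4, P5}: 36 + 74 = 110
  {P1, P3} + {P2, P4, P5}: 48 + 67 = 115
  {P2, P3} + {P1, P4, P5}: 69 + 41 = 110
  … (15 splits in total)
  {P4} + {P1, P2, P3, P5}: 10 + 81 = 91  ← best
Best: vehicle 1 Base → P4 → Base = 10; vehicle 2 Base → P1 → P5 → P3 → P2 → Base = 81; combined 91.

91 — the smallest possible combined total.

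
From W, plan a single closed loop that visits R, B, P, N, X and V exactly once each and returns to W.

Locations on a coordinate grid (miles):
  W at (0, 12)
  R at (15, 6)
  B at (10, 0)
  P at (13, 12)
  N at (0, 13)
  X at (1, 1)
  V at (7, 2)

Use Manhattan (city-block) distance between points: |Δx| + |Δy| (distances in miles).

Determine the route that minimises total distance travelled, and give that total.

58 miles — the shortest possible round trip.

W→R→B→P→N→X→V→W: 21+11+15+14+13+7+17 = 98
W→R→B→P→N→V→X→W: 21+11+15+14+18+7+12 = 98
W→R→B→P→X→N→V→W: 21+11+15+23+13+18+17 = 118
W→R→B→P→X→V→N→W: 21+11+15+23+7+18+1 = 96
W→R→B→P→V→N→X→W: 21+11+15+16+18+13+12 = 106
W→R→B→P→V→X→N→W: 21+11+15+16+7+13+1 = 84
W→R→B→N→P→X→V→W: 21+11+23+14+23+7+17 = 116
W→R→B→N→P→V→X→W: 21+11+23+14+16+7+12 = 104
… (352 more)
W→P→R→B→V→X→N→W: 13+8+11+5+7+13+1 = 58  ← best
The minimum is 58.
One optimal route: W → P → R → B → V → X → N → W (or its reverse).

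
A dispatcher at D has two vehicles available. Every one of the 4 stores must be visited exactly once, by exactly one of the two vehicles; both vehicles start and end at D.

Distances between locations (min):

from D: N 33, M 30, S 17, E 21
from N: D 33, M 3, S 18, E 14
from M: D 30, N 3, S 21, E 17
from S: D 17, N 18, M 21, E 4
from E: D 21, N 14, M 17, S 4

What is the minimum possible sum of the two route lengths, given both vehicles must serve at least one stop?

102 min — the smallest possible combined total.

Check every non-empty split of the stops between the two vehicles; for each half take its own optimal tour:
  {N} + {M, S, E}: 66 + 68 = 134
  {M} + {N, S, E}: 60 + 68 = 128
  {N, M} + {S, E}: 66 + 42 = 108
  {S} + {N, M, E}: 34 + 68 = 102
  {N, S} + {M, E}: 68 + 68 = 136
  {M, S} + {N, E}: 68 + 68 = 136
  … (7 splits in total)
Best: vehicle 1 D → S → D = 34; vehicle 2 D → M → N → E → D = 68; combined 102.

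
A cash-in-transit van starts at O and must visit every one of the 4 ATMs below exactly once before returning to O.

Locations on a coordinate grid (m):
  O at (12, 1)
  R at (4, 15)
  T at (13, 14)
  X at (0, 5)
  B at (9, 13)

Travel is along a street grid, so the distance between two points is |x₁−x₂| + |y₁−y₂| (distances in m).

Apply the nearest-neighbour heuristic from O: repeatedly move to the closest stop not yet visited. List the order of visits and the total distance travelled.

O → [T:14 / B:15 / X:16 / R:22] → T (14)
T → [B:5 / R:10 / X:22] → B (5)
B → [R:7 / X:17] → R (7)
R → [X:14] → X (14)
Return X→O: 16.
Total = 14 + 5 + 7 + 14 + 16 = 56.

Nearest-neighbour total = 56 m; route O → T → B → R → X → O.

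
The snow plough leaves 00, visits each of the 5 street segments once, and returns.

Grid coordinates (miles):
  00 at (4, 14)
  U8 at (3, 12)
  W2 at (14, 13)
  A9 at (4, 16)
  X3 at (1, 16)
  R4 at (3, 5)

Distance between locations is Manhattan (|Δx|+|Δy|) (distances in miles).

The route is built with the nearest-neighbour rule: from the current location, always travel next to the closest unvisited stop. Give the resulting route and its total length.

At 00 the remaining stops are A9 2, U8 3, X3 5, R4 10, W2 11; go to A9.
At A9 the remaining stops are X3 3, U8 5, R4 12, W2 13; go to X3.
At X3 the remaining stops are U8 6, R4 13, W2 16; go to U8.
At U8 the remaining stops are R4 7, W2 12; go to R4.
At R4 the remaining stops are W2 19; go to W2.
Return W2→00: 11.
Total = 2 + 3 + 6 + 7 + 19 + 11 = 48.

Nearest-neighbour total = 48 miles; route 00 → A9 → X3 → U8 → R4 → W2 → 00.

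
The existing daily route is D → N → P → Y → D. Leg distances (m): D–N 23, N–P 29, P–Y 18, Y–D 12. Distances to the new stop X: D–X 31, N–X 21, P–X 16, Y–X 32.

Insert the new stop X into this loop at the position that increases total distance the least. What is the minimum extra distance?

+8 m — insert X between N and P.

Insertion cost between consecutive stops i–j is d(i,X) + d(X,j) − d(i,j):
  between D and N: 31 + 21 − 23 = 29
  between N and P: 21 + 16 − 29 = 8
  between P and Y: 16 + 32 − 18 = 30
  between Y and D: 32 + 31 − 12 = 51
Cheapest insertion is between N and P, adding 8.
New total = 82 + 8 = 90.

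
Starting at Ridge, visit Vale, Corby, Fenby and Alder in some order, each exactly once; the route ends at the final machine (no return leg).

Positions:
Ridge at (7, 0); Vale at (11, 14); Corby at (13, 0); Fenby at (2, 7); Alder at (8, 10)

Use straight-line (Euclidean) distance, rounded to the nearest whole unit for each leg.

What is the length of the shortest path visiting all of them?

There are 4! = 24 possible orderings.
Ridge → Vale → Corby → Fenby → Alder: 15+14+13+7 = 49
Ridge → Vale → Corby → Alder → Fenby: 15+14+11+7 = 47
Ridge → Vale → Fenby → Corby → Alder: 15+11+13+11 = 50
Ridge → Vale → Fenby → Alder → Corby: 15+11+7+11 = 44
Ridge → Vale → Alder → Corby → Fenby: 15+5+11+13 = 44
Ridge → Vale → Alder → Fenby → Corby: 15+5+7+13 = 40
Ridge → Corby → Vale → Fenby → Alder: 6+14+11+7 = 38
Ridge → Corby → Vale → Alder → Fenby: 6+14+5+7 = 32
Ridge → Corby → Fenby → Vale → Alder: 6+13+11+5 = 35
Ridge → Corby → Fenby → Alder → Vale: 6+13+7+5 = 31
Ridge → Corby → Alder → Vale → Fenby: 6+11+5+11 = 33
Ridge → Corby → Alder → Fenby → Vale: 6+11+7+11 = 35
Ridge → Fenby → Vale → Corby → Alder: 9+11+14+11 = 45
Ridge → Fenby → Vale → Alder → Corby: 9+11+5+11 = 36
… (10 more)
The minimum is 31.
One shortest path: Ridge → Corby → Fenby → Alder → Vale.

31 — the minimum one-way total.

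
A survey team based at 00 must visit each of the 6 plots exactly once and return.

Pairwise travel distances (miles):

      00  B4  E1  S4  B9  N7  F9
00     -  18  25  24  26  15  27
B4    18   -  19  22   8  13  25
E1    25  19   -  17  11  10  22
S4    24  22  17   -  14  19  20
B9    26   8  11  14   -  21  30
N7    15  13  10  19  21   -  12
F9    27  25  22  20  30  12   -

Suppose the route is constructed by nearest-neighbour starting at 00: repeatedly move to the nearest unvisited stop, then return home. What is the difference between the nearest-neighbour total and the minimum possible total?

From 00: N7=15, B4=18, S4=24, E1=25, B9=26, F9=27 → choose N7 (15).
From N7: E1=10, F9=12, B4=13, S4=19, B9=21 → choose E1 (10).
From E1: B9=11, S4=17, B4=19, F9=22 → choose B9 (11).
From B9: B4=8, S4=14, F9=30 → choose B4 (8).
From B4: S4=22, F9=25 → choose S4 (22).
From S4: F9=20 → choose F9 (20).
NN route 00 → N7 → E1 → B9 → B4 → S4 → F9 → 00 costs 113.
Optimal: 00 → B4 → B9 → E1 → S4 → F9 → N7 → 00 costs 101 (by enumerating all 360 distinct tours).
Excess = 113 − 101 = 12.

The nearest-neighbour route is 12 miles longer than optimal.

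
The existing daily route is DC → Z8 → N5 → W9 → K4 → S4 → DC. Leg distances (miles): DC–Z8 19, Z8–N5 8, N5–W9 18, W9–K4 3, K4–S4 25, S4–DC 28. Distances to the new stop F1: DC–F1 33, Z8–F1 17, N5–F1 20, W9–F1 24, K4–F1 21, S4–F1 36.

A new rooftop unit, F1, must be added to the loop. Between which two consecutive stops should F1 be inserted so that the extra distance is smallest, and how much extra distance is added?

Insertion cost between consecutive stops i–j is d(i,F1) + d(F1,j) − d(i,j):
  between DC and Z8: 33 + 17 − 19 = 31
  between Z8 and N5: 17 + 20 − 8 = 29
  between N5 and W9: 20 + 24 − 18 = 26
  between W9 and K4: 24 + 21 − 3 = 42
  between K4 and S4: 21 + 36 − 25 = 32
  between S4 and DC: 36 + 33 − 28 = 41
Cheapest insertion is between N5 and W9, adding 26.
New total = 101 + 26 = 127.

Minimum extra distance: 26 miles, inserting F1 between N5 and W9.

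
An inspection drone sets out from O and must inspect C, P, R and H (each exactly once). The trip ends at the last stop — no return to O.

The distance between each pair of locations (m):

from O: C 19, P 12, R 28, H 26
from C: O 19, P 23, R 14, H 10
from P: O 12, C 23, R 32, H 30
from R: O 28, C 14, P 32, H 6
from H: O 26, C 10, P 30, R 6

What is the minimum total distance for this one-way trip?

51 m — the minimum one-way total.

There are 4! = 24 possible orderings.
O→C→P→R→H: 19+23+32+6 = 80
O→C→P→H→R: 19+23+30+6 = 78
O→C→R→P→H: 19+14+32+30 = 95
O→C→R→H→P: 19+14+6+30 = 69
O→C→H→P→R: 19+10+30+32 = 91
O→C→H→R→P: 19+10+6+32 = 67
O→P→C→R→H: 12+23+14+6 = 55
O→P→C→H→R: 12+23+10+6 = 51
O→P→R→C→H: 12+32+14+10 = 68
O→P→R→H→C: 12+32+6+10 = 60
O→P→H→C→R: 12+30+10+14 = 66
O→P→H→R→C: 12+30+6+14 = 62
O→R→C→P→H: 28+14+23+30 = 95
O→R→C→H→P: 28+14+10+30 = 82
… (10 more)
The minimum is 51.
One shortest path: O → P → C → H → R.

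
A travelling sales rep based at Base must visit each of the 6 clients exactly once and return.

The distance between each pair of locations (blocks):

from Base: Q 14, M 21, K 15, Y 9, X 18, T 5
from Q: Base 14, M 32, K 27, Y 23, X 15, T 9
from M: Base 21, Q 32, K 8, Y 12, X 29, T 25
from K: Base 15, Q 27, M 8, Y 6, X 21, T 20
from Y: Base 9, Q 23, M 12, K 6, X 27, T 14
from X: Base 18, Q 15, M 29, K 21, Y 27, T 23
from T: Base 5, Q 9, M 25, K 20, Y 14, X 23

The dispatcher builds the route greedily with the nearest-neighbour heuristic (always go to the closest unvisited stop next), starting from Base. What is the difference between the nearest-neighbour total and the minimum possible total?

Base: T=5, Y=9, Q=14, K=15, X=18, M=21 ⇒ T
T: Q=9, Y=14, K=20, X=23, M=25 ⇒ Q
Q: X=15, Y=23, K=27, M=32 ⇒ X
X: K=21, Y=27, M=29 ⇒ K
K: Y=6, M=8 ⇒ Y
Y: M=12 ⇒ M
NN route Base → T → Q → X → K → Y → M → Base costs 89.
Optimal: Base → Y → M → K → X → Q → T → Base costs 79 (by enumerating all 360 distinct tours).
Excess = 89 − 79 = 10.

The nearest-neighbour route is 10 blocks longer than optimal.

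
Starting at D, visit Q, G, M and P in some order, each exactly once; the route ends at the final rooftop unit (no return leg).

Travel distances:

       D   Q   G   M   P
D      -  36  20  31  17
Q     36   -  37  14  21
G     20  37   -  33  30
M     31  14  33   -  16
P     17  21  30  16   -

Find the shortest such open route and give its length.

There are 4! = 24 possible orderings.
D→Q→G→M→P: 36+37+33+16 = 122
D→Q→G→P→M: 36+37+30+16 = 119
D→Q→M→G→P: 36+14+33+30 = 113
D→Q→M→P→G: 36+14+16+30 = 96
D→Q→P→G→M: 36+21+30+33 = 120
D→Q→P→M→G: 36+21+16+33 = 106
D→G→Q→M→P: 20+37+14+16 = 87
D→G→Q→P→M: 20+37+21+16 = 94
D→G→M→Q→P: 20+33+14+21 = 88
D→G→M→P→Q: 20+33+16+21 = 90
D→G→P→Q→M: 20+30+21+14 = 85
D→G→P→M→Q: 20+30+16+14 = 80
D→M→Q→G→P: 31+14+37+30 = 112
D→M→Q→P→G: 31+14+21+30 = 96
… (10 more)
The minimum is 80.
One shortest path: D → G → P → M → Q.

80 — the minimum one-way total.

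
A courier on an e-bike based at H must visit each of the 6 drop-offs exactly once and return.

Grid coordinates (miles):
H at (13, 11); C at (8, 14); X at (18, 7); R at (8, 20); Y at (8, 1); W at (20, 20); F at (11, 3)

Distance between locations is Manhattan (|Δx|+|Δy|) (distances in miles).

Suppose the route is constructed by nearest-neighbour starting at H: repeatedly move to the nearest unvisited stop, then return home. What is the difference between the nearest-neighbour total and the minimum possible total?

2 miles longer than the optimal tour.

From H: C=8, X=9, F=10, R=14, Y=15, W=16 → choose C (8).
From C: R=6, Y=13, F=14, X=17, W=18 → choose R (6).
From R: W=12, Y=19, F=20, X=23 → choose W (12).
From W: X=15, F=26, Y=31 → choose X (15).
From X: F=11, Y=16 → choose F (11).
From F: Y=5 → choose Y (5).
NN route H → C → R → W → X → F → Y → H costs 72.
Optimal: H → X → W → R → C → Y → F → H costs 70 (by enumerating all 360 distinct tours).
Excess = 72 − 70 = 2.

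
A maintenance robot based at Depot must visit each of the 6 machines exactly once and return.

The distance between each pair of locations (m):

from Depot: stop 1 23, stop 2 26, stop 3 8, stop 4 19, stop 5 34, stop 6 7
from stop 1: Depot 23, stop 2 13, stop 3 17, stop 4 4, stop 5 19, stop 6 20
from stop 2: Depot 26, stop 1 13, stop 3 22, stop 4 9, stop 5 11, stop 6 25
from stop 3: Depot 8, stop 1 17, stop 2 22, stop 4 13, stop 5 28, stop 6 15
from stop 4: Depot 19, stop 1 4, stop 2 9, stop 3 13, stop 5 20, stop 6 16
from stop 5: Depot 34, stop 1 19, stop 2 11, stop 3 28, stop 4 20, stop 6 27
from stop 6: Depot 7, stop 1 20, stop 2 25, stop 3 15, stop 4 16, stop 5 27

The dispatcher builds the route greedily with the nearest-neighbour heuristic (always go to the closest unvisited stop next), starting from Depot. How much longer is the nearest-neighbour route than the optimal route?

14 m longer than the optimal tour.

From Depot: stop 6=7, stop 3=8, stop 4=19, stop 1=23, stop 2=26, stop 5=34 → choose stop 6 (7).
From stop 6: stop 3=15, stop 4=16, stop 1=20, stop 2=25, stop 5=27 → choose stop 3 (15).
From stop 3: stop 4=13, stop 1=17, stop 2=22, stop 5=28 → choose stop 4 (13).
From stop 4: stop 1=4, stop 2=9, stop 5=20 → choose stop 1 (4).
From stop 1: stop 2=13, stop 5=19 → choose stop 2 (13).
From stop 2: stop 5=11 → choose stop 5 (11).
NN route Depot → stop 6 → stop 3 → stop 4 → stop 1 → stop 2 → stop 5 → Depot costs 97.
Optimal: Depot → stop 3 → stop 1 → stop 4 → stop 2 → stop 5 → stop 6 → Depot costs 83 (by enumerating all 360 distinct tours).
Excess = 97 − 83 = 14.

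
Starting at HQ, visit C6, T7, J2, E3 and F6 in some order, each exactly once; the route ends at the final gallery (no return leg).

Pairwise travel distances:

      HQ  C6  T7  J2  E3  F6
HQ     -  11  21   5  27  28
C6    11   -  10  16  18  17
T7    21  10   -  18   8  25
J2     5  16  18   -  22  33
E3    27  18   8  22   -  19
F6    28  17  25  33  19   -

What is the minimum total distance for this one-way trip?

58 — the minimum one-way total.

There are 5! = 120 possible orderings.
HQ→C6→T7→J2→E3→F6: 11+10+18+22+19 = 80
HQ→C6→T7→J2→F6→E3: 11+10+18+33+19 = 91
HQ→C6→T7→E3→J2→F6: 11+10+8+22+33 = 84
HQ→C6→T7→E3→F6→J2: 11+10+8+19+33 = 81
HQ→C6→T7→F6→J2→E3: 11+10+25+33+22 = 101
HQ→C6→T7→F6→E3→J2: 11+10+25+19+22 = 87
HQ→C6→J2→T7→E3→F6: 11+16+18+8+19 = 72
HQ→C6→J2→T7→F6→E3: 11+16+18+25+19 = 89
HQ→C6→J2→E3→T7→F6: 11+16+22+8+25 = 82
HQ→C6→J2→E3→F6→T7: 11+16+22+19+25 = 93
HQ→C6→J2→F6→T7→E3: 11+16+33+25+8 = 93
HQ→C6→J2→F6→E3→T7: 11+16+33+19+8 = 87
HQ→C6→E3→T7→J2→F6: 11+18+8+18+33 = 88
HQ→C6→E3→T7→F6→J2: 11+18+8+25+33 = 95
… (106 more)
HQ→J2→C6→T7→E3→F6: 5+16+10+8+19 = 58  ← best
The minimum is 58.
One shortest path: HQ → J2 → C6 → T7 → E3 → F6.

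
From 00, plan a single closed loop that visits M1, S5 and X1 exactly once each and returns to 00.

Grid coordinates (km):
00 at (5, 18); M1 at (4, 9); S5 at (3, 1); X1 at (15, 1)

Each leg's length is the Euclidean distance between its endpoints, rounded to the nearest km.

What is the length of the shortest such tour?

There are 3 distinct closed tours to check (reversals are equivalent).
00 → M1 → S5 → X1 → 00: 9+8+12+20 = 49
00 → M1 → X1 → S5 → 00: 9+14+12+17 = 52
00 → S5 → M1 → X1 → 00: 17+8+14+20 = 59
The minimum is 49.
One optimal route: 00 → M1 → S5 → X1 → 00 (or its reverse).

Minimum total distance: 49 km.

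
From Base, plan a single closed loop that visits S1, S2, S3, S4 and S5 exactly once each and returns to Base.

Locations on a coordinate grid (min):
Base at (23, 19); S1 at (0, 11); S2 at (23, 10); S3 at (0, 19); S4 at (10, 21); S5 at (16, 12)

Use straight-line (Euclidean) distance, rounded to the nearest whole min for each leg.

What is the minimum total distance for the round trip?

Minimum total distance: 63 min.

Base→S1→S2→S3→S4→S5→Base: 24+23+25+10+11+10 = 103
Base→S1→S2→S3→S5→S4→Base: 24+23+25+17+11+13 = 113
Base→S1→S2→S4→S3→S5→Base: 24+23+17+10+17+10 = 101
Base→S1→S2→S4→S5→S3→Base: 24+23+17+11+17+23 = 115
Base→S1→S2→S5→S3→S4→Base: 24+23+7+17+10+13 = 94
Base→S1→S2→S5→S4→S3→Base: 24+23+7+11+10+23 = 98
Base→S1→S3→S2→S4→S5→Base: 24+8+25+17+11+10 = 95
Base→S1→S3→S2→S5→S4→Base: 24+8+25+7+11+13 = 88
Base→S1→S3→S4→S2→S5→Base: 24+8+10+17+7+10 = 76
Base→S1→S3→S4→S5→S2→Base: 24+8+10+11+7+9 = 69
Base→S1→S3→S5→S2→S4→Base: 24+8+17+7+17+13 = 86
Base→S1→S3→S5→S4→S2→Base: 24+8+17+11+17+9 = 86
Base→S1→S4→S2→S3→S5→Base: 24+14+17+25+17+10 = 107
Base→S1→S4→S2→S5→S3→Base: 24+14+17+7+17+23 = 102
… (46 more)
Base→S2→S5→S1→S3→S4→Base: 9+7+16+8+10+13 = 63  ← best
The minimum is 63.
One optimal route: Base → S2 → S5 → S1 → S3 → S4 → Base (or its reverse).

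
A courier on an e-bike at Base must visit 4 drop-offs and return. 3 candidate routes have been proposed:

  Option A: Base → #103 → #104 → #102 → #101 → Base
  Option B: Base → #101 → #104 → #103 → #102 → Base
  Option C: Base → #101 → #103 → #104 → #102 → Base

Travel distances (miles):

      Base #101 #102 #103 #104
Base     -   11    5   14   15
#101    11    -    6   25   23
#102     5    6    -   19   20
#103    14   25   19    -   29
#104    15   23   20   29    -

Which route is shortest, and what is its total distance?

Option A: 14 + 29 + 20 + 6 + 11 = 80
Option B: 11 + 23 + 29 + 19 + 5 = 87
Option C: 11 + 25 + 29 + 20 + 5 = 90

Shortest is Option A, total 80 miles.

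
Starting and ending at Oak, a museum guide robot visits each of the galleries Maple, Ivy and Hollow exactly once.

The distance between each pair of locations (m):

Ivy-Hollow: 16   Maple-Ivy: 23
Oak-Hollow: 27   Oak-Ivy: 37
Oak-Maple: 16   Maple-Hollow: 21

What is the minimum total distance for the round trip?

With 3 stops there are 3!/2 = 3 distinct round trips (a route and its reverse cost the same).
Oak-Maple-Ivy-Hollow-Oak: 16+23+16+27 = 82
Oak-Maple-Hollow-Ivy-Oak: 16+21+16+37 = 90
Oak-Ivy-Maple-Hollow-Oak: 37+23+21+27 = 108
The minimum is 82.
One optimal route: Oak → Maple → Ivy → Hollow → Oak (or its reverse).

Minimum total distance: 82 m.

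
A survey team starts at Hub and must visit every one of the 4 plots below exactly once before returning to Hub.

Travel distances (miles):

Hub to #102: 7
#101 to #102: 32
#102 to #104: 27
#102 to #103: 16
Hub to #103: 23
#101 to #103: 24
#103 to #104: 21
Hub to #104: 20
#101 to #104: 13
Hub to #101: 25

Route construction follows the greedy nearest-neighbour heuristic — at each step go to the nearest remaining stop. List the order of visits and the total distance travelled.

Nearest-neighbour total = 82 miles; route Hub → #102 → #103 → #104 → #101 → Hub.

At Hub the remaining stops are #102 7, #104 20, #103 23, #101 25; go to #102.
At #102 the remaining stops are #103 16, #104 27, #101 32; go to #103.
At #103 the remaining stops are #104 21, #101 24; go to #104.
At #104 the remaining stops are #101 13; go to #101.
Return #101→Hub: 25.
Total = 7 + 16 + 21 + 13 + 25 = 82.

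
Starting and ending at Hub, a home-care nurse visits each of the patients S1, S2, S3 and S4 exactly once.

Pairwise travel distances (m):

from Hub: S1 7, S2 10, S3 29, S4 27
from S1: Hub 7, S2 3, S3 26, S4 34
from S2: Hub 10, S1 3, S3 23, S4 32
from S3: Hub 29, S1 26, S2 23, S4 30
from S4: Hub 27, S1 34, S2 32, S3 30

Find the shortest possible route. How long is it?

There are 12 distinct closed tours to check (reversals are equivalent).
Hub-S1-S2-S3-S4-Hub: 7+3+23+30+27 = 90
Hub-S1-S2-S4-S3-Hub: 7+3+32+30+29 = 101
Hub-S1-S3-S2-S4-Hub: 7+26+23+32+27 = 115
Hub-S1-S3-S4-S2-Hub: 7+26+30+32+10 = 105
Hub-S1-S4-S2-S3-Hub: 7+34+32+23+29 = 125
Hub-S1-S4-S3-S2-Hub: 7+34+30+23+10 = 104
Hub-S2-S1-S3-S4-Hub: 10+3+26+30+27 = 96
Hub-S2-S1-S4-S3-Hub: 10+3+34+30+29 = 106
Hub-S2-S3-S1-S4-Hub: 10+23+26+34+27 = 120
Hub-S2-S4-S1-S3-Hub: 10+32+34+26+29 = 131
Hub-S3-S1-S2-S4-Hub: 29+26+3+32+27 = 117
Hub-S3-S2-S1-S4-Hub: 29+23+3+34+27 = 116
The minimum is 90.
One optimal route: Hub → S1 → S2 → S3 → S4 → Hub (or its reverse).

90 m — the shortest possible round trip.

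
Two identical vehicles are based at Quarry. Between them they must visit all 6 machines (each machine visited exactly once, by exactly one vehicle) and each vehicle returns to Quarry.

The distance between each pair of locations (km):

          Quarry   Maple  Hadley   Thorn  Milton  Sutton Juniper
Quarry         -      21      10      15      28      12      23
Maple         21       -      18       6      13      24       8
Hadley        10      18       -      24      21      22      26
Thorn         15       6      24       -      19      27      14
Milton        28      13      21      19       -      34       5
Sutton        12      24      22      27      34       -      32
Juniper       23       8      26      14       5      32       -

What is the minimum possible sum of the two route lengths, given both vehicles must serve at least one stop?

89 km — the smallest possible combined total.

Check every non-empty split of the stops between the two vehicles; for each half take its own optimal tour:
  {Maple} + {Hadley, Thorn, Milton, Sutton, Juniper}: 42 + 89 = 131
  {Hadley} + {Maple, Thorn, Milton, Sutton, Juniper}: 20 + 80 = 100
  {Maple, Hadley} + {Thorn, Milton, Sutton, Juniper}: 49 + 80 = 129
  {Thorn} + {Maple, Hadley, Milton, Sutton, Juniper}: 30 + 80 = 110
  {Maple, Thorn} + {Hadley, Milton, Sutton, Juniper}: 42 + 80 = 122
  {Hadley, Thorn} + {Maple, Milton, Sutton, Juniper}: 49 + 77 = 126
  … (31 splits in total)
  {Sutton} + {Maple, Hadley, Thorn, Milton, Juniper}: 24 + 65 = 89  ← best
Best: vehicle 1 Quarry → Sutton → Quarry = 24; vehicle 2 Quarry → Hadley → Milton → Juniper → Maple → Thorn → Quarry = 65; combined 89.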